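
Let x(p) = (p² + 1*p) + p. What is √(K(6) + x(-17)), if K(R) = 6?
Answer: 3*√29 ≈ 16.155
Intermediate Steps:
x(p) = p² + 2*p (x(p) = (p² + p) + p = (p + p²) + p = p² + 2*p)
√(K(6) + x(-17)) = √(6 - 17*(2 - 17)) = √(6 - 17*(-15)) = √(6 + 255) = √261 = 3*√29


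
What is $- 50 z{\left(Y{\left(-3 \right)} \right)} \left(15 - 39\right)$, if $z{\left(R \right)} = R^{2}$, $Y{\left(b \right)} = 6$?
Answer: $43200$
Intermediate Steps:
$- 50 z{\left(Y{\left(-3 \right)} \right)} \left(15 - 39\right) = - 50 \cdot 6^{2} \left(15 - 39\right) = \left(-50\right) 36 \left(15 - 39\right) = \left(-1800\right) \left(-24\right) = 43200$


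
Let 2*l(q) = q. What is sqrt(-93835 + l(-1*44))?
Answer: I*sqrt(93857) ≈ 306.36*I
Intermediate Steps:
l(q) = q/2
sqrt(-93835 + l(-1*44)) = sqrt(-93835 + (-1*44)/2) = sqrt(-93835 + (1/2)*(-44)) = sqrt(-93835 - 22) = sqrt(-93857) = I*sqrt(93857)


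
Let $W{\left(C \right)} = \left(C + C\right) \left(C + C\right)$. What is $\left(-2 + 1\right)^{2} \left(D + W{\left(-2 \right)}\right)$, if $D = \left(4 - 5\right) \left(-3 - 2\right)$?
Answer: $21$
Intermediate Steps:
$W{\left(C \right)} = 4 C^{2}$ ($W{\left(C \right)} = 2 C 2 C = 4 C^{2}$)
$D = 5$ ($D = \left(-1\right) \left(-5\right) = 5$)
$\left(-2 + 1\right)^{2} \left(D + W{\left(-2 \right)}\right) = \left(-2 + 1\right)^{2} \left(5 + 4 \left(-2\right)^{2}\right) = \left(-1\right)^{2} \left(5 + 4 \cdot 4\right) = 1 \left(5 + 16\right) = 1 \cdot 21 = 21$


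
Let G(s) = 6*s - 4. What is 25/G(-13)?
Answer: -25/82 ≈ -0.30488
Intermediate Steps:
G(s) = -4 + 6*s
25/G(-13) = 25/(-4 + 6*(-13)) = 25/(-4 - 78) = 25/(-82) = 25*(-1/82) = -25/82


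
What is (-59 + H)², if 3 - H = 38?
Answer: 8836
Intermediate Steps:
H = -35 (H = 3 - 1*38 = 3 - 38 = -35)
(-59 + H)² = (-59 - 35)² = (-94)² = 8836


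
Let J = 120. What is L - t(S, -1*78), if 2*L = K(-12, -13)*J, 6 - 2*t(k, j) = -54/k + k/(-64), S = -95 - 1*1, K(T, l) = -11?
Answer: -21183/32 ≈ -661.97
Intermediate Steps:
S = -96 (S = -95 - 1 = -96)
t(k, j) = 3 + 27/k + k/128 (t(k, j) = 3 - (-54/k + k/(-64))/2 = 3 - (-54/k + k*(-1/64))/2 = 3 - (-54/k - k/64)/2 = 3 + (27/k + k/128) = 3 + 27/k + k/128)
L = -660 (L = (-11*120)/2 = (1/2)*(-1320) = -660)
L - t(S, -1*78) = -660 - (3 + 27/(-96) + (1/128)*(-96)) = -660 - (3 + 27*(-1/96) - 3/4) = -660 - (3 - 9/32 - 3/4) = -660 - 1*63/32 = -660 - 63/32 = -21183/32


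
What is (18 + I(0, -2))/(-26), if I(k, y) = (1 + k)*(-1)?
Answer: -17/26 ≈ -0.65385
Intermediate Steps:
I(k, y) = -1 - k
(18 + I(0, -2))/(-26) = (18 + (-1 - 1*0))/(-26) = (18 + (-1 + 0))*(-1/26) = (18 - 1)*(-1/26) = 17*(-1/26) = -17/26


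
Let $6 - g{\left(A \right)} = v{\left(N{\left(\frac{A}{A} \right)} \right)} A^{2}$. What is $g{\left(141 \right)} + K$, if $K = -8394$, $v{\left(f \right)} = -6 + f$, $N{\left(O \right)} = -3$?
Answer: $170541$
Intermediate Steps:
$g{\left(A \right)} = 6 + 9 A^{2}$ ($g{\left(A \right)} = 6 - \left(-6 - 3\right) A^{2} = 6 - - 9 A^{2} = 6 + 9 A^{2}$)
$g{\left(141 \right)} + K = \left(6 + 9 \cdot 141^{2}\right) - 8394 = \left(6 + 9 \cdot 19881\right) - 8394 = \left(6 + 178929\right) - 8394 = 178935 - 8394 = 170541$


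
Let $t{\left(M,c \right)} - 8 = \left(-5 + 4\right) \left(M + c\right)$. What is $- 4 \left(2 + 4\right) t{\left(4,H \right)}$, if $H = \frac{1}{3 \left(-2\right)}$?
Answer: $-100$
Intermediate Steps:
$H = - \frac{1}{6}$ ($H = \frac{1}{-6} = - \frac{1}{6} \approx -0.16667$)
$t{\left(M,c \right)} = 8 - M - c$ ($t{\left(M,c \right)} = 8 + \left(-5 + 4\right) \left(M + c\right) = 8 - \left(M + c\right) = 8 - M - c$)
$- 4 \left(2 + 4\right) t{\left(4,H \right)} = - 4 \left(2 + 4\right) \left(8 - 4 - - \frac{1}{6}\right) = \left(-4\right) 6 \left(8 - 4 + \frac{1}{6}\right) = \left(-24\right) \frac{25}{6} = -100$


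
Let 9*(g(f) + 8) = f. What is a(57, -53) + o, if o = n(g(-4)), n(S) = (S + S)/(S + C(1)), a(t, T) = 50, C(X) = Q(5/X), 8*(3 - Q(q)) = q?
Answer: 1214/23 ≈ 52.783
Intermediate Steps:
g(f) = -8 + f/9
Q(q) = 3 - q/8
C(X) = 3 - 5/(8*X)
n(S) = 2*S/(19/8 + S) (n(S) = (S + S)/(S + (3 - 5/8/1)) = (2*S)/(S + (3 - 5/8*1)) = (2*S)/(S + (3 - 5/8)) = (2*S)/(S + 19/8) = (2*S)/(19/8 + S) = 2*S/(19/8 + S))
o = 64/23 (o = 16*(-8 + (1/9)*(-4))/(19 + 8*(-8 + (1/9)*(-4))) = 16*(-8 - 4/9)/(19 + 8*(-8 - 4/9)) = 16*(-76/9)/(19 + 8*(-76/9)) = 16*(-76/9)/(19 - 608/9) = 16*(-76/9)/(-437/9) = 16*(-76/9)*(-9/437) = 64/23 ≈ 2.7826)
a(57, -53) + o = 50 + 64/23 = 1214/23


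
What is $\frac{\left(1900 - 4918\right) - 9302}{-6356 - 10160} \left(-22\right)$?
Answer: $- \frac{67760}{4129} \approx -16.411$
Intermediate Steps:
$\frac{\left(1900 - 4918\right) - 9302}{-6356 - 10160} \left(-22\right) = \frac{-3018 - 9302}{-16516} \left(-22\right) = \left(-12320\right) \left(- \frac{1}{16516}\right) \left(-22\right) = \frac{3080}{4129} \left(-22\right) = - \frac{67760}{4129}$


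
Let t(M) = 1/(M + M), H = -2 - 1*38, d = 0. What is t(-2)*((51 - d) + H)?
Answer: -11/4 ≈ -2.7500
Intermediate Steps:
H = -40 (H = -2 - 38 = -40)
t(M) = 1/(2*M)
t(-2)*((51 - d) + H) = ((1/2)/(-2))*((51 - 1*0) - 40) = ((1/2)*(-1/2))*((51 + 0) - 40) = -(51 - 40)/4 = -1/4*11 = -11/4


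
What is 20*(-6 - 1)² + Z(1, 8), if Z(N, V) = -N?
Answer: 979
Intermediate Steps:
20*(-6 - 1)² + Z(1, 8) = 20*(-6 - 1)² - 1*1 = 20*(-7)² - 1 = 20*49 - 1 = 980 - 1 = 979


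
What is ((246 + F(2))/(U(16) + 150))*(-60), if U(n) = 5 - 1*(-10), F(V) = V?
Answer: -992/11 ≈ -90.182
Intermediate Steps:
U(n) = 15 (U(n) = 5 + 10 = 15)
((246 + F(2))/(U(16) + 150))*(-60) = ((246 + 2)/(15 + 150))*(-60) = (248/165)*(-60) = -992/11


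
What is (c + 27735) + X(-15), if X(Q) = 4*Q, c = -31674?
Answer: -3999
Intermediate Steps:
(c + 27735) + X(-15) = (-31674 + 27735) + 4*(-15) = -3939 - 60 = -3999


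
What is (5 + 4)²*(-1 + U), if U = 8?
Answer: 567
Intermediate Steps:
(5 + 4)²*(-1 + U) = (5 + 4)²*(-1 + 8) = 9²*7 = 81*7 = 567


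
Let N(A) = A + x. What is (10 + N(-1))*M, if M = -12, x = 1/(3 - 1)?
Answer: -114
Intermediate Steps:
x = ½ (x = 1/2 = ½ ≈ 0.50000)
N(A) = ½ + A (N(A) = A + ½ = ½ + A)
(10 + N(-1))*M = (10 + (½ - 1))*(-12) = (10 - ½)*(-12) = (19/2)*(-12) = -114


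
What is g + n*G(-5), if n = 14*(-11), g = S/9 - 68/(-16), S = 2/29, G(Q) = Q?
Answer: 808325/1044 ≈ 774.26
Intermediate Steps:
S = 2/29 (S = 2*(1/29) = 2/29 ≈ 0.068966)
g = 4445/1044 (g = (2/29)/9 - 68/(-16) = (2/29)*(⅑) - 68*(-1/16) = 2/261 + 17/4 = 4445/1044 ≈ 4.2577)
n = -154
g + n*G(-5) = 4445/1044 - 154*(-5) = 4445/1044 + 770 = 808325/1044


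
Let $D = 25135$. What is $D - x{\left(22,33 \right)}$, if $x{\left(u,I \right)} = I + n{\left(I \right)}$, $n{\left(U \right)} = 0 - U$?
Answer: $25135$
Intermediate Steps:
$n{\left(U \right)} = - U$
$x{\left(u,I \right)} = 0$ ($x{\left(u,I \right)} = I - I = 0$)
$D - x{\left(22,33 \right)} = 25135 - 0 = 25135 + 0 = 25135$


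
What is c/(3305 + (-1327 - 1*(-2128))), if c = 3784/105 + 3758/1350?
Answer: 183433/19400850 ≈ 0.0094549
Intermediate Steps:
c = 183433/4725 (c = 3784*(1/105) + 3758*(1/1350) = 3784/105 + 1879/675 = 183433/4725 ≈ 38.822)
c/(3305 + (-1327 - 1*(-2128))) = 183433/(4725*(3305 + (-1327 - 1*(-2128)))) = 183433/(4725*(3305 + (-1327 + 2128))) = 183433/(4725*(3305 + 801)) = (183433/4725)/4106 = (183433/4725)*(1/4106) = 183433/19400850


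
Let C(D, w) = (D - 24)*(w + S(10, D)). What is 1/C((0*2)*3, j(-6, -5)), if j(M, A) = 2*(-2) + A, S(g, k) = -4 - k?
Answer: 1/312 ≈ 0.0032051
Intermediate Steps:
j(M, A) = -4 + A
C(D, w) = (-24 + D)*(-4 + w - D) (C(D, w) = (D - 24)*(w + (-4 - D)) = (-24 + D)*(-4 + w - D))
1/C((0*2)*3, j(-6, -5)) = 1/(96 - ((0*2)*3)² - 24*(-4 - 5) + 20*((0*2)*3) + ((0*2)*3)*(-4 - 5)) = 1/(96 - (0*3)² - 24*(-9) + 20*(0*3) + (0*3)*(-9)) = 1/(96 - 1*0² + 216 + 20*0 + 0*(-9)) = 1/(96 - 1*0 + 216 + 0 + 0) = 1/(96 + 0 + 216 + 0 + 0) = 1/312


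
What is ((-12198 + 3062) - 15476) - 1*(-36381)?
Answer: 11769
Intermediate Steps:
((-12198 + 3062) - 15476) - 1*(-36381) = (-9136 - 15476) + 36381 = -24612 + 36381 = 11769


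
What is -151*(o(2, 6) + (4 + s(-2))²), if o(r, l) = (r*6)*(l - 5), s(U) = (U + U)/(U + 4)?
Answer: -2416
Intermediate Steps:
s(U) = 2*U/(4 + U) (s(U) = (2*U)/(4 + U) = 2*U/(4 + U))
o(r, l) = 6*r*(-5 + l) (o(r, l) = (6*r)*(-5 + l) = 6*r*(-5 + l))
-151*(o(2, 6) + (4 + s(-2))²) = -151*(6*2*(-5 + 6) + (4 + 2*(-2)/(4 - 2))²) = -151*(6*2*1 + (4 + 2*(-2)/2)²) = -151*(12 + (4 + 2*(-2)*(½))²) = -151*(12 + (4 - 2)²) = -151*(12 + 2²) = -151*(12 + 4) = -151*16 = -2416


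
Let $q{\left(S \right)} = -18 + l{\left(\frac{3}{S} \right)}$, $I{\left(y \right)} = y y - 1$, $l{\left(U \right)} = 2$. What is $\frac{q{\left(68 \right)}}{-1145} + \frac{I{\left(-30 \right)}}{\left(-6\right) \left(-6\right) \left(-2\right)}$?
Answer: $- \frac{1028203}{82440} \approx -12.472$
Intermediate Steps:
$I{\left(y \right)} = -1 + y^{2}$ ($I{\left(y \right)} = y^{2} - 1 = -1 + y^{2}$)
$q{\left(S \right)} = -16$ ($q{\left(S \right)} = -18 + 2 = -16$)
$\frac{q{\left(68 \right)}}{-1145} + \frac{I{\left(-30 \right)}}{\left(-6\right) \left(-6\right) \left(-2\right)} = - \frac{16}{-1145} + \frac{-1 + \left(-30\right)^{2}}{\left(-6\right) \left(-6\right) \left(-2\right)} = \left(-16\right) \left(- \frac{1}{1145}\right) + \frac{-1 + 900}{36 \left(-2\right)} = \frac{16}{1145} + \frac{899}{-72} = \frac{16}{1145} + 899 \left(- \frac{1}{72}\right) = \frac{16}{1145} - \frac{899}{72} = - \frac{1028203}{82440}$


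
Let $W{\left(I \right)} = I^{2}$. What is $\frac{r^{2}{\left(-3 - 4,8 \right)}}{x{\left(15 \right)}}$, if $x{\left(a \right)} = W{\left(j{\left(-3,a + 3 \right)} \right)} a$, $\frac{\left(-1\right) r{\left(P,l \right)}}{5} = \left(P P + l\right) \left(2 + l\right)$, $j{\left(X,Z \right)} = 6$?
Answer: $\frac{45125}{3} \approx 15042.0$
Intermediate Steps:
$r{\left(P,l \right)} = - 5 \left(2 + l\right) \left(l + P^{2}\right)$ ($r{\left(P,l \right)} = - 5 \left(P P + l\right) \left(2 + l\right) = - 5 \left(P^{2} + l\right) \left(2 + l\right) = - 5 \left(l + P^{2}\right) \left(2 + l\right) = - 5 \left(2 + l\right) \left(l + P^{2}\right)$)
$x{\left(a \right)} = 36 a$ ($x{\left(a \right)} = 6^{2} a = 36 a$)
$\frac{r^{2}{\left(-3 - 4,8 \right)}}{x{\left(15 \right)}} = \frac{\left(\left(-10\right) 8 - 10 \left(-3 - 4\right)^{2} - 5 \cdot 8^{2} - 40 \left(-3 - 4\right)^{2}\right)^{2}}{36 \cdot 15} = \frac{\left(-80 - 10 \left(-3 - 4\right)^{2} - 320 - 40 \left(-3 - 4\right)^{2}\right)^{2}}{540} = \left(-80 - 10 \left(-7\right)^{2} - 320 - 40 \left(-7\right)^{2}\right)^{2} \cdot \frac{1}{540} = \left(-80 - 490 - 320 - 40 \cdot 49\right)^{2} \cdot \frac{1}{540} = \left(-80 - 490 - 320 - 1960\right)^{2} \cdot \frac{1}{540} = \left(-2850\right)^{2} \cdot \frac{1}{540} = 8122500 \cdot \frac{1}{540} = \frac{45125}{3}$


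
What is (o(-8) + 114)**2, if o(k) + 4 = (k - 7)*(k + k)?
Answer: 122500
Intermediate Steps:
o(k) = -4 + 2*k*(-7 + k) (o(k) = -4 + (k - 7)*(k + k) = -4 + (-7 + k)*(2*k) = -4 + 2*k*(-7 + k))
(o(-8) + 114)**2 = ((-4 - 14*(-8) + 2*(-8)**2) + 114)**2 = ((-4 + 112 + 2*64) + 114)**2 = ((-4 + 112 + 128) + 114)**2 = (236 + 114)**2 = 350**2 = 122500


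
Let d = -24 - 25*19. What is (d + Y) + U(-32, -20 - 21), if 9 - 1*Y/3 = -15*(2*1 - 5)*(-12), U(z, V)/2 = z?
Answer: 1084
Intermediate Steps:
U(z, V) = 2*z
d = -499 (d = -24 - 475 = -499)
Y = 1647 (Y = 27 - 3*(-15*(2*1 - 5))*(-12) = 27 - 3*(-15*(2 - 5))*(-12) = 27 - 3*(-15*(-3))*(-12) = 27 - 135*(-12) = 27 - 3*(-540) = 27 + 1620 = 1647)
(d + Y) + U(-32, -20 - 21) = (-499 + 1647) + 2*(-32) = 1148 - 64 = 1084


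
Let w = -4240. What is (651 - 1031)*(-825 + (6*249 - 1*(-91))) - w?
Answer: -284560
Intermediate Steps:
(651 - 1031)*(-825 + (6*249 - 1*(-91))) - w = (651 - 1031)*(-825 + (6*249 - 1*(-91))) - 1*(-4240) = -380*(-825 + (1494 + 91)) + 4240 = -380*(-825 + 1585) + 4240 = -380*760 + 4240 = -288800 + 4240 = -284560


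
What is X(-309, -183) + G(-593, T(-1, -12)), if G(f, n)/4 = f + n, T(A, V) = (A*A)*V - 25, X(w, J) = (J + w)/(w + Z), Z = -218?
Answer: -1327548/527 ≈ -2519.1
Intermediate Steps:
X(w, J) = (J + w)/(-218 + w) (X(w, J) = (J + w)/(w - 218) = (J + w)/(-218 + w))
T(A, V) = -25 + V*A**2 (T(A, V) = A**2*V - 25 = V*A**2 - 25 = -25 + V*A**2)
G(f, n) = 4*f + 4*n (G(f, n) = 4*(f + n) = 4*f + 4*n)
X(-309, -183) + G(-593, T(-1, -12)) = (-183 - 309)/(-218 - 309) + (4*(-593) + 4*(-25 - 12*(-1)**2)) = -492/(-527) + (-2372 + 4*(-25 - 12*1)) = -1/527*(-492) + (-2372 + 4*(-25 - 12)) = 492/527 + (-2372 + 4*(-37)) = 492/527 + (-2372 - 148) = 492/527 - 2520 = -1327548/527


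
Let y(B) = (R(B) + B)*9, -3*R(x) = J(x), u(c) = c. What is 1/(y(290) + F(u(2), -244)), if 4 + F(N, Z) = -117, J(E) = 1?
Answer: 1/2486 ≈ 0.00040225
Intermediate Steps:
F(N, Z) = -121 (F(N, Z) = -4 - 117 = -121)
R(x) = -⅓ (R(x) = -⅓*1 = -⅓)
y(B) = -3 + 9*B (y(B) = (-⅓ + B)*9 = -3 + 9*B)
1/(y(290) + F(u(2), -244)) = 1/((-3 + 9*290) - 121) = 1/((-3 + 2610) - 121) = 1/(2607 - 121) = 1/2486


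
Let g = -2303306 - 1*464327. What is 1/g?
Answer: -1/2767633 ≈ -3.6132e-7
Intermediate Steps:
g = -2767633 (g = -2303306 - 464327 = -2767633)
1/g = 1/(-2767633) = -1/2767633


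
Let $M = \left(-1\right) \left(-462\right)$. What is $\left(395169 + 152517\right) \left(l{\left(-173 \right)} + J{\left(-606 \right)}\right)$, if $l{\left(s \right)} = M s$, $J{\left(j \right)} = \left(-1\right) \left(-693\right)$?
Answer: $-43394804838$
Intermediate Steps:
$J{\left(j \right)} = 693$
$M = 462$
$l{\left(s \right)} = 462 s$
$\left(395169 + 152517\right) \left(l{\left(-173 \right)} + J{\left(-606 \right)}\right) = \left(395169 + 152517\right) \left(462 \left(-173\right) + 693\right) = 547686 \left(-79926 + 693\right) = 547686 \left(-79233\right) = -43394804838$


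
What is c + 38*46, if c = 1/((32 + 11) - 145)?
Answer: 178295/102 ≈ 1748.0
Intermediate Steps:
c = -1/102 (c = 1/(43 - 145) = 1/(-102) = -1/102 ≈ -0.0098039)
c + 38*46 = -1/102 + 38*46 = -1/102 + 1748 = 178295/102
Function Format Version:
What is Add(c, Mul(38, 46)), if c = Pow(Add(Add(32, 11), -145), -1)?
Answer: Rational(178295, 102) ≈ 1748.0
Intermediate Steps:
c = Rational(-1, 102) (c = Pow(Add(43, -145), -1) = Pow(-102, -1) = Rational(-1, 102) ≈ -0.0098039)
Add(c, Mul(38, 46)) = Add(Rational(-1, 102), Mul(38, 46)) = Add(Rational(-1, 102), 1748) = Rational(178295, 102)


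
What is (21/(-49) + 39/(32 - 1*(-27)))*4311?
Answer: 413856/413 ≈ 1002.1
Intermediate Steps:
(21/(-49) + 39/(32 - 1*(-27)))*4311 = (21*(-1/49) + 39/(32 + 27))*4311 = (-3/7 + 39/59)*4311 = (96/413)*4311 = 413856/413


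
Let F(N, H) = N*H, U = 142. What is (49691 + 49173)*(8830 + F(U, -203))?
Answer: -1976884544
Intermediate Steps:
F(N, H) = H*N
(49691 + 49173)*(8830 + F(U, -203)) = (49691 + 49173)*(8830 - 203*142) = 98864*(8830 - 28826) = 98864*(-19996) = -1976884544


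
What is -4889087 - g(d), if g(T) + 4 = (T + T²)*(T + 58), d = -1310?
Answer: 2142027997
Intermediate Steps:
g(T) = -4 + (58 + T)*(T + T²) (g(T) = -4 + (T + T²)*(T + 58) = -4 + (T + T²)*(58 + T) = -4 + (58 + T)*(T + T²))
-4889087 - g(d) = -4889087 - (-4 + (-1310)³ + 58*(-1310) + 59*(-1310)²) = -4889087 - (-4 - 2248091000 - 75980 + 59*1716100) = -4889087 - (-4 - 2248091000 - 75980 + 101249900) = -4889087 - 1*(-2146917084) = -4889087 + 2146917084 = 2142027997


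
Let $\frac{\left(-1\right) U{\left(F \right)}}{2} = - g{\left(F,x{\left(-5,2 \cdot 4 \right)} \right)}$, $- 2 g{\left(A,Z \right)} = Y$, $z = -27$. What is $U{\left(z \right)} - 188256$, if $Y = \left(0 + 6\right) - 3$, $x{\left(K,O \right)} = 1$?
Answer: $-188259$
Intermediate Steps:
$Y = 3$ ($Y = 6 - 3 = 3$)
$g{\left(A,Z \right)} = - \frac{3}{2}$ ($g{\left(A,Z \right)} = \left(- \frac{1}{2}\right) 3 = - \frac{3}{2}$)
$U{\left(F \right)} = -3$ ($U{\left(F \right)} = - 2 \left(\left(-1\right) \left(- \frac{3}{2}\right)\right) = \left(-2\right) \frac{3}{2} = -3$)
$U{\left(z \right)} - 188256 = -3 - 188256 = -188259$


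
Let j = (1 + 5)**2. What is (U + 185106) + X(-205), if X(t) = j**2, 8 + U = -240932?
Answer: -54538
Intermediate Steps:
U = -240940 (U = -8 - 240932 = -240940)
j = 36 (j = 6**2 = 36)
X(t) = 1296 (X(t) = 36**2 = 1296)
(U + 185106) + X(-205) = (-240940 + 185106) + 1296 = -55834 + 1296 = -54538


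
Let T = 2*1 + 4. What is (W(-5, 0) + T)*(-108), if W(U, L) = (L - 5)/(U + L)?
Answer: -756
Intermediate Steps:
W(U, L) = (-5 + L)/(L + U)
T = 6 (T = 2 + 4 = 6)
(W(-5, 0) + T)*(-108) = ((-5 + 0)/(0 - 5) + 6)*(-108) = (-5/(-5) + 6)*(-108) = (-1/5*(-5) + 6)*(-108) = (1 + 6)*(-108) = 7*(-108) = -756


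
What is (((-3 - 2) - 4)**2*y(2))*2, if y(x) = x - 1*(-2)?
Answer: 648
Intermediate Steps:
y(x) = 2 + x (y(x) = x + 2 = 2 + x)
(((-3 - 2) - 4)**2*y(2))*2 = (((-3 - 2) - 4)**2*(2 + 2))*2 = ((-5 - 4)**2*4)*2 = ((-9)**2*4)*2 = (81*4)*2 = 324*2 = 648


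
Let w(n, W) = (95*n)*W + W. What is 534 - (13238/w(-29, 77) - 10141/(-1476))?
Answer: 9167210099/17388756 ≈ 527.19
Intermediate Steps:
w(n, W) = W + 95*W*n (w(n, W) = 95*W*n + W = W + 95*W*n)
534 - (13238/w(-29, 77) - 10141/(-1476)) = 534 - (13238/((77*(1 + 95*(-29)))) - 10141/(-1476)) = 534 - (13238/((77*(1 - 2755))) - 10141*(-1/1476)) = 534 - (13238/((77*(-2754))) + 10141/1476) = 534 - (13238/(-212058) + 10141/1476) = 534 - (13238*(-1/212058) + 10141/1476) = 534 - (-6619/106029 + 10141/1476) = 534 - 1*118385605/17388756 = 534 - 118385605/17388756 = 9167210099/17388756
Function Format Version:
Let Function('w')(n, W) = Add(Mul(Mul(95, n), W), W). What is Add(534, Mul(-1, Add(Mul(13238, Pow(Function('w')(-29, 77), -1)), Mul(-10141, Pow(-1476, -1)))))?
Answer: Rational(9167210099, 17388756) ≈ 527.19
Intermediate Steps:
Function('w')(n, W) = Add(W, Mul(95, W, n)) (Function('w')(n, W) = Add(Mul(95, W, n), W) = Add(W, Mul(95, W, n)))
Add(534, Mul(-1, Add(Mul(13238, Pow(Function('w')(-29, 77), -1)), Mul(-10141, Pow(-1476, -1))))) = Add(534, Mul(-1, Add(Mul(13238, Pow(Mul(77, Add(1, Mul(95, -29))), -1)), Mul(-10141, Pow(-1476, -1))))) = Add(534, Mul(-1, Add(Mul(13238, Pow(Mul(77, Add(1, -2755)), -1)), Mul(-10141, Rational(-1, 1476))))) = Add(534, Mul(-1, Add(Mul(13238, Pow(Mul(77, -2754), -1)), Rational(10141, 1476)))) = Add(534, Mul(-1, Add(Mul(13238, Pow(-212058, -1)), Rational(10141, 1476)))) = Add(534, Mul(-1, Add(Mul(13238, Rational(-1, 212058)), Rational(10141, 1476)))) = Add(534, Mul(-1, Add(Rational(-6619, 106029), Rational(10141, 1476)))) = Add(534, Mul(-1, Rational(118385605, 17388756))) = Add(534, Rational(-118385605, 17388756)) = Rational(9167210099, 17388756)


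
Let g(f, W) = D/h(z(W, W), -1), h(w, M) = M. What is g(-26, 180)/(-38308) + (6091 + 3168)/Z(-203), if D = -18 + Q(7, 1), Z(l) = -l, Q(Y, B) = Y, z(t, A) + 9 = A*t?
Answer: 354691539/7776524 ≈ 45.611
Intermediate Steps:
z(t, A) = -9 + A*t
D = -11 (D = -18 + 7 = -11)
g(f, W) = 11 (g(f, W) = -11/(-1) = -11*(-1) = 11)
g(-26, 180)/(-38308) + (6091 + 3168)/Z(-203) = 11/(-38308) + (6091 + 3168)/((-1*(-203))) = 11*(-1/38308) + 9259/203 = -11/38308 + 9259*(1/203) = -11/38308 + 9259/203 = 354691539/7776524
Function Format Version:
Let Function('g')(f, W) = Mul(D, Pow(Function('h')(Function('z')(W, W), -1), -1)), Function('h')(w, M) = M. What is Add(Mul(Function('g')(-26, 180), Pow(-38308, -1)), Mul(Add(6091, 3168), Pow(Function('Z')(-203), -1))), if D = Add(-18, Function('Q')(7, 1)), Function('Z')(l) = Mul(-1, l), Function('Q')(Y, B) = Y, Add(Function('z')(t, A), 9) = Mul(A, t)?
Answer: Rational(354691539, 7776524) ≈ 45.611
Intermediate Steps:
Function('z')(t, A) = Add(-9, Mul(A, t))
D = -11 (D = Add(-18, 7) = -11)
Function('g')(f, W) = 11 (Function('g')(f, W) = Mul(-11, Pow(-1, -1)) = Mul(-11, -1) = 11)
Add(Mul(Function('g')(-26, 180), Pow(-38308, -1)), Mul(Add(6091, 3168), Pow(Function('Z')(-203), -1))) = Add(Mul(11, Pow(-38308, -1)), Mul(Add(6091, 3168), Pow(Mul(-1, -203), -1))) = Add(Mul(11, Rational(-1, 38308)), Mul(9259, Pow(203, -1))) = Add(Rational(-11, 38308), Mul(9259, Rational(1, 203))) = Add(Rational(-11, 38308), Rational(9259, 203)) = Rational(354691539, 7776524)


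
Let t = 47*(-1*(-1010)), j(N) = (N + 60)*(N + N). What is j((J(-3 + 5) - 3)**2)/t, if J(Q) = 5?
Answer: 256/23735 ≈ 0.010786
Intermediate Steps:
j(N) = 2*N*(60 + N) (j(N) = (60 + N)*(2*N) = 2*N*(60 + N))
t = 47470 (t = 47*1010 = 47470)
j((J(-3 + 5) - 3)**2)/t = (2*(5 - 3)**2*(60 + (5 - 3)**2))/47470 = (2*2**2*(60 + 2**2))*(1/47470) = (2*4*(60 + 4))*(1/47470) = (2*4*64)*(1/47470) = 512*(1/47470) = 256/23735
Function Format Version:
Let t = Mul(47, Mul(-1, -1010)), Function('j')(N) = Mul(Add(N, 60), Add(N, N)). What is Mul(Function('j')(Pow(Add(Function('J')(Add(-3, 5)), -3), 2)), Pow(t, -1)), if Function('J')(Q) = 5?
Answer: Rational(256, 23735) ≈ 0.010786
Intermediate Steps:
Function('j')(N) = Mul(2, N, Add(60, N)) (Function('j')(N) = Mul(Add(60, N), Mul(2, N)) = Mul(2, N, Add(60, N)))
t = 47470 (t = Mul(47, 1010) = 47470)
Mul(Function('j')(Pow(Add(Function('J')(Add(-3, 5)), -3), 2)), Pow(t, -1)) = Mul(Mul(2, Pow(Add(5, -3), 2), Add(60, Pow(Add(5, -3), 2))), Pow(47470, -1)) = Mul(Mul(2, Pow(2, 2), Add(60, Pow(2, 2))), Rational(1, 47470)) = Mul(Mul(2, 4, Add(60, 4)), Rational(1, 47470)) = Mul(Mul(2, 4, 64), Rational(1, 47470)) = Mul(512, Rational(1, 47470)) = Rational(256, 23735)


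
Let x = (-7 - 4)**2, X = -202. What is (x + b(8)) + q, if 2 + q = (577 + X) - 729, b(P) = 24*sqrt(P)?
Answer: -235 + 48*sqrt(2) ≈ -167.12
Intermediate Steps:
q = -356 (q = -2 + ((577 - 202) - 729) = -2 + (375 - 729) = -2 - 354 = -356)
x = 121 (x = (-11)**2 = 121)
(x + b(8)) + q = (121 + 24*sqrt(8)) - 356 = (121 + 24*(2*sqrt(2))) - 356 = (121 + 48*sqrt(2)) - 356 = -235 + 48*sqrt(2)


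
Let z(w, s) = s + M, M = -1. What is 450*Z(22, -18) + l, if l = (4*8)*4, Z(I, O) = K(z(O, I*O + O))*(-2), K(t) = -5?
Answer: 4628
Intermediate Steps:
z(w, s) = -1 + s (z(w, s) = s - 1 = -1 + s)
Z(I, O) = 10 (Z(I, O) = -5*(-2) = 10)
l = 128 (l = 32*4 = 128)
450*Z(22, -18) + l = 450*10 + 128 = 4500 + 128 = 4628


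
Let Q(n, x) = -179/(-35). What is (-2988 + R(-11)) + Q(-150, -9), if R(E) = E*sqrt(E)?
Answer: -104401/35 - 11*I*sqrt(11) ≈ -2982.9 - 36.483*I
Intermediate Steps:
Q(n, x) = 179/35 (Q(n, x) = -179*(-1/35) = 179/35)
R(E) = E**(3/2)
(-2988 + R(-11)) + Q(-150, -9) = (-2988 + (-11)**(3/2)) + 179/35 = (-2988 - 11*I*sqrt(11)) + 179/35 = -104401/35 - 11*I*sqrt(11)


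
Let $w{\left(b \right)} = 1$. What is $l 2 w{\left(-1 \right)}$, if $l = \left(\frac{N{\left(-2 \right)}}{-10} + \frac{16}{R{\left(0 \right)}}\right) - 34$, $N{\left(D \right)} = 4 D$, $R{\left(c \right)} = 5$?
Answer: $-60$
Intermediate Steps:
$l = -30$ ($l = \left(\frac{4 \left(-2\right)}{-10} + \frac{16}{5}\right) - 34 = \left(\left(-8\right) \left(- \frac{1}{10}\right) + 16 \cdot \frac{1}{5}\right) - 34 = \left(\frac{4}{5} + \frac{16}{5}\right) - 34 = 4 - 34 = -30$)
$l 2 w{\left(-1 \right)} = - 30 \cdot 2 \cdot 1 = \left(-30\right) 2 = -60$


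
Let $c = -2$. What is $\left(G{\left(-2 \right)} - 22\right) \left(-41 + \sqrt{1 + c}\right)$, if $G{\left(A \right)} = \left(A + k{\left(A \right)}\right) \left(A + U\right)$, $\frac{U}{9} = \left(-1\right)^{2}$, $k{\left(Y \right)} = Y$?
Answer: $2050 - 50 i \approx 2050.0 - 50.0 i$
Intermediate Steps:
$U = 9$ ($U = 9 \left(-1\right)^{2} = 9 \cdot 1 = 9$)
$G{\left(A \right)} = 2 A \left(9 + A\right)$ ($G{\left(A \right)} = \left(A + A\right) \left(A + 9\right) = 2 A \left(9 + A\right)$)
$\left(G{\left(-2 \right)} - 22\right) \left(-41 + \sqrt{1 + c}\right) = \left(2 \left(-2\right) \left(9 - 2\right) - 22\right) \left(-41 + \sqrt{1 - 2}\right) = \left(2 \left(-2\right) 7 - 22\right) \left(-41 + \sqrt{-1}\right) = \left(-28 - 22\right) \left(-41 + i\right) = - 50 \left(-41 + i\right) = 2050 - 50 i$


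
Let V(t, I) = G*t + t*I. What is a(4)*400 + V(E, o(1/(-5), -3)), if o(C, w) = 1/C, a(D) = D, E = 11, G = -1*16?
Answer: 1369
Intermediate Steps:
G = -16
V(t, I) = -16*t + I*t (V(t, I) = -16*t + t*I = -16*t + I*t)
a(4)*400 + V(E, o(1/(-5), -3)) = 4*400 + 11*(-16 + 1/(1/(-5))) = 1600 + 11*(-16 + 1/(-⅕)) = 1600 + 11*(-16 - 5) = 1600 + 11*(-21) = 1600 - 231 = 1369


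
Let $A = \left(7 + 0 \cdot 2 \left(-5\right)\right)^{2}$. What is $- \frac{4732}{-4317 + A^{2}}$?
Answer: $\frac{1183}{479} \approx 2.4697$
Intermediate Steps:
$A = 49$ ($A = \left(7 + 0 \left(-5\right)\right)^{2} = \left(7 + 0\right)^{2} = 7^{2} = 49$)
$- \frac{4732}{-4317 + A^{2}} = - \frac{4732}{-4317 + 49^{2}} = - \frac{4732}{-4317 + 2401} = - \frac{4732}{-1916} = \left(-4732\right) \left(- \frac{1}{1916}\right) = \frac{1183}{479}$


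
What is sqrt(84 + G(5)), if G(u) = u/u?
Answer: sqrt(85) ≈ 9.2195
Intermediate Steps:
G(u) = 1
sqrt(84 + G(5)) = sqrt(84 + 1) = sqrt(85)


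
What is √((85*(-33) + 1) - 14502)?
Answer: I*√17306 ≈ 131.55*I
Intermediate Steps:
√((85*(-33) + 1) - 14502) = √((-2805 + 1) - 14502) = √(-2804 - 14502) = √(-17306) = I*√17306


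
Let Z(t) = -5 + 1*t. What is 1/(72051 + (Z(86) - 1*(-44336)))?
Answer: 1/116468 ≈ 8.5861e-6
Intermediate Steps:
Z(t) = -5 + t
1/(72051 + (Z(86) - 1*(-44336))) = 1/(72051 + ((-5 + 86) - 1*(-44336))) = 1/(72051 + (81 + 44336)) = 1/(72051 + 44417) = 1/116468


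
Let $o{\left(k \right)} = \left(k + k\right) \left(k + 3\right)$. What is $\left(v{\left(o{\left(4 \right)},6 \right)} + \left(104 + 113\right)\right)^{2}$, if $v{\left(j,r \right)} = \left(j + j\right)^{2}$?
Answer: $162843121$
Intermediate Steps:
$o{\left(k \right)} = 2 k \left(3 + k\right)$
$v{\left(j,r \right)} = 4 j^{2}$ ($v{\left(j,r \right)} = \left(2 j\right)^{2} = 4 j^{2}$)
$\left(v{\left(o{\left(4 \right)},6 \right)} + \left(104 + 113\right)\right)^{2} = \left(4 \left(2 \cdot 4 \left(3 + 4\right)\right)^{2} + \left(104 + 113\right)\right)^{2} = \left(4 \left(2 \cdot 4 \cdot 7\right)^{2} + 217\right)^{2} = \left(4 \cdot 56^{2} + 217\right)^{2} = \left(4 \cdot 3136 + 217\right)^{2} = \left(12544 + 217\right)^{2} = 12761^{2} = 162843121$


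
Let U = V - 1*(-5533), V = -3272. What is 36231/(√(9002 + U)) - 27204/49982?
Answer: -13602/24991 + 36231*√11263/11263 ≈ 340.85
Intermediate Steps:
U = 2261 (U = -3272 - 1*(-5533) = -3272 + 5533 = 2261)
36231/(√(9002 + U)) - 27204/49982 = 36231/(√(9002 + 2261)) - 27204/49982 = 36231/(√11263) - 27204*1/49982 = 36231*(√11263/11263) - 13602/24991 = 36231*√11263/11263 - 13602/24991 = -13602/24991 + 36231*√11263/11263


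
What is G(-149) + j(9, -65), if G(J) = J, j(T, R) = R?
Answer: -214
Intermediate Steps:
G(-149) + j(9, -65) = -149 - 65 = -214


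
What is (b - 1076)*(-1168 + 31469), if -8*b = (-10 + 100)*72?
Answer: -57147686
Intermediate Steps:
b = -810 (b = -(-10 + 100)*72/8 = -45*72/4 = -⅛*6480 = -810)
(b - 1076)*(-1168 + 31469) = (-810 - 1076)*(-1168 + 31469) = -1886*30301 = -57147686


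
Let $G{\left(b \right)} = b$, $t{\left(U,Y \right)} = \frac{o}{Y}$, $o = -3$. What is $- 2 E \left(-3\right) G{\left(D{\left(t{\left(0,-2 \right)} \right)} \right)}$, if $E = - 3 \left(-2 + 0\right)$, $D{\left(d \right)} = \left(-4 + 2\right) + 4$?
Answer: $72$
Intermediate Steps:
$t{\left(U,Y \right)} = - \frac{3}{Y}$
$D{\left(d \right)} = 2$ ($D{\left(d \right)} = -2 + 4 = 2$)
$E = 6$ ($E = \left(-3\right) \left(-2\right) = 6$)
$- 2 E \left(-3\right) G{\left(D{\left(t{\left(0,-2 \right)} \right)} \right)} = \left(-2\right) 6 \left(-3\right) 2 = \left(-12\right) \left(-3\right) 2 = 36 \cdot 2 = 72$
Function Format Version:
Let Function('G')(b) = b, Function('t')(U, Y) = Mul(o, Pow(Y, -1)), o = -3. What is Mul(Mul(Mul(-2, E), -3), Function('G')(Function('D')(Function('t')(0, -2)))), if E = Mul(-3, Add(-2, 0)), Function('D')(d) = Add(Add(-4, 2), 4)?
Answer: 72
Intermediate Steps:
Function('t')(U, Y) = Mul(-3, Pow(Y, -1))
Function('D')(d) = 2 (Function('D')(d) = Add(-2, 4) = 2)
E = 6 (E = Mul(-3, -2) = 6)
Mul(Mul(Mul(-2, E), -3), Function('G')(Function('D')(Function('t')(0, -2)))) = Mul(Mul(Mul(-2, 6), -3), 2) = Mul(Mul(-12, -3), 2) = Mul(36, 2) = 72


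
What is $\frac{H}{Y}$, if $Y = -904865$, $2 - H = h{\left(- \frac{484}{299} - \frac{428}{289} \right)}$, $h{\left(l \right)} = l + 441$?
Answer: $\frac{37666581}{78190289515} \approx 0.00048173$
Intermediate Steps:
$h{\left(l \right)} = 441 + l$
$H = - \frac{37666581}{86411}$ ($H = 2 - \left(441 - \left(\frac{428}{289} + \frac{484}{299}\right)\right) = 2 - \left(441 - \frac{267848}{86411}\right) = 2 - \frac{37839403}{86411} = - \frac{37666581}{86411} \approx -435.9$)
$\frac{H}{Y} = - \frac{37666581}{86411 \left(-904865\right)} = \left(- \frac{37666581}{86411}\right) \left(- \frac{1}{904865}\right) = \frac{37666581}{78190289515}$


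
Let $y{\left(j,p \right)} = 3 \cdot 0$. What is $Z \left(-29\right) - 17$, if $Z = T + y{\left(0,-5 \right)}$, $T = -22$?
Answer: $621$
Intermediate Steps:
$y{\left(j,p \right)} = 0$
$Z = -22$ ($Z = -22 + 0 = -22$)
$Z \left(-29\right) - 17 = \left(-22\right) \left(-29\right) - 17 = 638 - 17 = 621$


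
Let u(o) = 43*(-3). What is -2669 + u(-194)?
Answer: -2798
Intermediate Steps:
u(o) = -129
-2669 + u(-194) = -2669 - 129 = -2798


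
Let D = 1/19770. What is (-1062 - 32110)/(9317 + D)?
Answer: -655810440/184197091 ≈ -3.5604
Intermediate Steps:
D = 1/19770 ≈ 5.0582e-5
(-1062 - 32110)/(9317 + D) = (-1062 - 32110)/(9317 + 1/19770) = -33172/184197091/19770 = -33172*19770/184197091 = -655810440/184197091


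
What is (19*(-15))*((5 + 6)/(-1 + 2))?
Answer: -3135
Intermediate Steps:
(19*(-15))*((5 + 6)/(-1 + 2)) = -3135/1 = -3135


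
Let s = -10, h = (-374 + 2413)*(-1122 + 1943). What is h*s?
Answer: -16740190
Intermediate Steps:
h = 1674019 (h = 2039*821 = 1674019)
h*s = 1674019*(-10) = -16740190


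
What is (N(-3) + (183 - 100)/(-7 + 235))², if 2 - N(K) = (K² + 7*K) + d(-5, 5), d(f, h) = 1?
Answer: 9284209/51984 ≈ 178.60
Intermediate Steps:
N(K) = 1 - K² - 7*K (N(K) = 2 - ((K² + 7*K) + 1) = 2 - (1 + K² + 7*K) = 2 + (-1 - K² - 7*K) = 1 - K² - 7*K)
(N(-3) + (183 - 100)/(-7 + 235))² = ((1 - 1*(-3)² - 7*(-3)) + (183 - 100)/(-7 + 235))² = ((1 - 1*9 + 21) + 83/228)² = ((1 - 9 + 21) + 83*(1/228))² = (13 + 83/228)² = (3047/228)² = 9284209/51984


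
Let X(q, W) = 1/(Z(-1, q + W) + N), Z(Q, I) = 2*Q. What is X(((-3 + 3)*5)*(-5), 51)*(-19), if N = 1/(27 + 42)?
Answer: 1311/137 ≈ 9.5693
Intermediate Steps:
N = 1/69 ≈ 0.014493
X(q, W) = -69/137 (X(q, W) = 1/(2*(-1) + 1/69) = 1/(-2 + 1/69) = 1/(-137/69) = -69/137)
X(((-3 + 3)*5)*(-5), 51)*(-19) = -69/137*(-19) = 1311/137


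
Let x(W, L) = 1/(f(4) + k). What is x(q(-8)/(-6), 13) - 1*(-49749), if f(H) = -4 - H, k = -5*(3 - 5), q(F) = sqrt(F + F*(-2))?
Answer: 99499/2 ≈ 49750.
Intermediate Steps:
q(F) = sqrt(-F) (q(F) = sqrt(F - 2*F) = sqrt(-F))
k = 10 (k = -5*(-2) = 10)
x(W, L) = 1/2 (x(W, L) = 1/((-4 - 1*4) + 10) = 1/((-4 - 4) + 10) = 1/(-8 + 10) = 1/2)
x(q(-8)/(-6), 13) - 1*(-49749) = 1/2 - 1*(-49749) = 1/2 + 49749 = 99499/2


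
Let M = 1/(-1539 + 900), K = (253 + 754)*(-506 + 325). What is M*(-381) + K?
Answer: -38822744/213 ≈ -1.8227e+5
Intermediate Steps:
K = -182267 (K = 1007*(-181) = -182267)
M = -1/639 (M = 1/(-639) = -1/639 ≈ -0.0015649)
M*(-381) + K = -1/639*(-381) - 182267 = 127/213 - 182267 = -38822744/213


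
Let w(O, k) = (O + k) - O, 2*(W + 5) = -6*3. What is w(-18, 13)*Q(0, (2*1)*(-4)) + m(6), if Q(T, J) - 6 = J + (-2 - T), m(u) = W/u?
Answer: -163/3 ≈ -54.333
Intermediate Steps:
W = -14 (W = -5 + (-6*3)/2 = -5 + (½)*(-18) = -5 - 9 = -14)
m(u) = -14/u
Q(T, J) = 4 + J - T (Q(T, J) = 6 + (J + (-2 - T)) = 6 + (-2 + J - T) = 4 + J - T)
w(O, k) = k
w(-18, 13)*Q(0, (2*1)*(-4)) + m(6) = 13*(4 + (2*1)*(-4) - 1*0) - 14/6 = 13*(4 + 2*(-4) + 0) - 14*⅙ = 13*(4 - 8 + 0) - 7/3 = 13*(-4) - 7/3 = -52 - 7/3 = -163/3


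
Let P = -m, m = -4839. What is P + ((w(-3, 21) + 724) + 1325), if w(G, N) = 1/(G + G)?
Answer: 41327/6 ≈ 6887.8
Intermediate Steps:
w(G, N) = 1/(2*G)
P = 4839 (P = -1*(-4839) = 4839)
P + ((w(-3, 21) + 724) + 1325) = 4839 + (((½)/(-3) + 724) + 1325) = 4839 + (((½)*(-⅓) + 724) + 1325) = 4839 + ((-⅙ + 724) + 1325) = 4839 + (4343/6 + 1325) = 4839 + 12293/6 = 41327/6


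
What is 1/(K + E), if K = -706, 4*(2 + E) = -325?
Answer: -4/3157 ≈ -0.0012670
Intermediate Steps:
E = -333/4 (E = -2 + (¼)*(-325) = -2 - 325/4 = -333/4 ≈ -83.250)
1/(K + E) = 1/(-706 - 333/4) = 1/(-3157/4) = -4/3157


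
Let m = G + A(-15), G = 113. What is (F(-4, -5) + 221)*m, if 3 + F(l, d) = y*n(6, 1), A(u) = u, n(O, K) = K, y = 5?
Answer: 21854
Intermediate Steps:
F(l, d) = 2 (F(l, d) = -3 + 5*1 = -3 + 5 = 2)
m = 98 (m = 113 - 15 = 98)
(F(-4, -5) + 221)*m = (2 + 221)*98 = 223*98 = 21854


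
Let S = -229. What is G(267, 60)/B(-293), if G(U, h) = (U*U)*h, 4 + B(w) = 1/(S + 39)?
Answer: -812694600/761 ≈ -1.0679e+6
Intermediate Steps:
B(w) = -761/190 (B(w) = -4 + 1/(-229 + 39) = -4 + 1/(-190) = -4 - 1/190 = -761/190)
G(U, h) = h*U² (G(U, h) = U²*h = h*U²)
G(267, 60)/B(-293) = (60*267²)/(-761/190) = (60*71289)*(-190/761) = 4277340*(-190/761) = -812694600/761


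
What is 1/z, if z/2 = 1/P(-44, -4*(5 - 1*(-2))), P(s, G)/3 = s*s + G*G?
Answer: 4080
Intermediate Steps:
P(s, G) = 3*G**2 + 3*s**2 (P(s, G) = 3*(s*s + G*G) = 3*(s**2 + G**2) = 3*(G**2 + s**2) = 3*G**2 + 3*s**2)
z = 1/4080 (z = 2/(3*(-4*(5 - 1*(-2)))**2 + 3*(-44)**2) = 2/(3*(-4*(5 + 2))**2 + 3*1936) = 2/(3*(-4*7)**2 + 5808) = 2/(3*(-28)**2 + 5808) = 2/(3*784 + 5808) = 2/(2352 + 5808) = 2/8160 = 2*(1/8160) = 1/4080 ≈ 0.00024510)
1/z = 1/(1/4080) = 4080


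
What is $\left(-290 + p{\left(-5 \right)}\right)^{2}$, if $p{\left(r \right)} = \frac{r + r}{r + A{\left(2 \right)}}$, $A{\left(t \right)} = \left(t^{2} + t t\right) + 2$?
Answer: $85264$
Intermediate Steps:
$A{\left(t \right)} = 2 + 2 t^{2}$ ($A{\left(t \right)} = \left(t^{2} + t^{2}\right) + 2 = 2 t^{2} + 2 = 2 + 2 t^{2}$)
$p{\left(r \right)} = \frac{2 r}{10 + r}$ ($p{\left(r \right)} = \frac{r + r}{r + \left(2 + 2 \cdot 2^{2}\right)} = \frac{2 r}{r + \left(2 + 2 \cdot 4\right)} = \frac{2 r}{r + \left(2 + 8\right)} = \frac{2 r}{r + 10} = \frac{2 r}{10 + r}$)
$\left(-290 + p{\left(-5 \right)}\right)^{2} = \left(-290 + 2 \left(-5\right) \frac{1}{10 - 5}\right)^{2} = \left(-290 + 2 \left(-5\right) \frac{1}{5}\right)^{2} = \left(-290 - 2\right)^{2} = \left(-292\right)^{2} = 85264$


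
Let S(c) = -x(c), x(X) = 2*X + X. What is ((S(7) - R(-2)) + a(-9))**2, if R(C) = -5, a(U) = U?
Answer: 625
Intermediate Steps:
x(X) = 3*X
S(c) = -3*c
((S(7) - R(-2)) + a(-9))**2 = ((-3*7 - 1*(-5)) - 9)**2 = ((-21 + 5) - 9)**2 = (-16 - 9)**2 = (-25)**2 = 625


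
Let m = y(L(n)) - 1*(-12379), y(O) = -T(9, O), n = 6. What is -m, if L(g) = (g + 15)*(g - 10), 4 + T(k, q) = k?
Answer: -12374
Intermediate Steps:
T(k, q) = -4 + k
L(g) = (-10 + g)*(15 + g) (L(g) = (15 + g)*(-10 + g) = (-10 + g)*(15 + g))
y(O) = -5 (y(O) = -(-4 + 9) = -1*5 = -5)
m = 12374 (m = -5 - 1*(-12379) = -5 + 12379 = 12374)
-m = -1*12374 = -12374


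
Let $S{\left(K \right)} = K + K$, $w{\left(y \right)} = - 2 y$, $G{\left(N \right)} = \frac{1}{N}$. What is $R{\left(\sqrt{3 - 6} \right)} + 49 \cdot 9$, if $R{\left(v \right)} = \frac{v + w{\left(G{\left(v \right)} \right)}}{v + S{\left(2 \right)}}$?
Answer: $\frac{8384}{19} + \frac{20 i \sqrt{3}}{57} \approx 441.26 + 0.60774 i$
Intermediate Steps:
$S{\left(K \right)} = 2 K$
$R{\left(v \right)} = \frac{v - \frac{2}{v}}{4 + v}$ ($R{\left(v \right)} = \frac{v - \frac{2}{v}}{v + 2 \cdot 2} = \frac{v - \frac{2}{v}}{v + 4} = \frac{v - \frac{2}{v}}{4 + v}$)
$R{\left(\sqrt{3 - 6} \right)} + 49 \cdot 9 = \frac{-2 + \left(\sqrt{3 - 6}\right)^{2}}{\sqrt{3 - 6} \left(4 + \sqrt{3 - 6}\right)} + 49 \cdot 9 = \frac{-2 + \left(\sqrt{-3}\right)^{2}}{\sqrt{-3} \left(4 + \sqrt{-3}\right)} + 441 = \frac{-2 + \left(i \sqrt{3}\right)^{2}}{i \sqrt{3} \left(4 + i \sqrt{3}\right)} + 441 = \frac{- \frac{i \sqrt{3}}{3} \left(-2 - 3\right)}{4 + i \sqrt{3}} + 441 = - \frac{i \sqrt{3}}{3} \frac{1}{4 + i \sqrt{3}} \left(-5\right) + 441 = \frac{5 i \sqrt{3}}{3 \left(4 + i \sqrt{3}\right)} + 441 = 441 + \frac{5 i \sqrt{3}}{3 \left(4 + i \sqrt{3}\right)}$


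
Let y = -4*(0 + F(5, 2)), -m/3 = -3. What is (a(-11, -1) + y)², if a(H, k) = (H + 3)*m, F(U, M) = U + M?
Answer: 10000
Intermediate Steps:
m = 9 (m = -3*(-3) = 9)
F(U, M) = M + U
a(H, k) = 27 + 9*H (a(H, k) = (H + 3)*9 = (3 + H)*9 = 27 + 9*H)
y = -28 (y = -4*(0 + (2 + 5)) = -4*(0 + 7) = -4*7 = -28)
(a(-11, -1) + y)² = ((27 + 9*(-11)) - 28)² = ((27 - 99) - 28)² = (-72 - 28)² = (-100)² = 10000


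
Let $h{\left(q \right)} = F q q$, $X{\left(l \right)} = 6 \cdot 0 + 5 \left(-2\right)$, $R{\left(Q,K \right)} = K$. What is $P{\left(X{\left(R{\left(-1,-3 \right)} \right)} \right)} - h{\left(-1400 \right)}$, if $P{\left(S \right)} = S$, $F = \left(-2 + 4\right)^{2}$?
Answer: $-7840010$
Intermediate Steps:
$F = 4$ ($F = 2^{2} = 4$)
$X{\left(l \right)} = -10$ ($X{\left(l \right)} = 0 - 10 = -10$)
$h{\left(q \right)} = 4 q^{2}$ ($h{\left(q \right)} = 4 q q = 4 q^{2}$)
$P{\left(X{\left(R{\left(-1,-3 \right)} \right)} \right)} - h{\left(-1400 \right)} = -10 - 4 \left(-1400\right)^{2} = -10 - 4 \cdot 1960000 = -10 - 7840000 = -7840010$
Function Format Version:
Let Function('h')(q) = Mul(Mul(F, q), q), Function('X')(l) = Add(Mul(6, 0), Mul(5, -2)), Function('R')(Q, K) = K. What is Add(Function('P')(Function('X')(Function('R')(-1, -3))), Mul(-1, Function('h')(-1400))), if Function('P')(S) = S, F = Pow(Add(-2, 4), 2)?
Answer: -7840010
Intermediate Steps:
F = 4 (F = Pow(2, 2) = 4)
Function('X')(l) = -10 (Function('X')(l) = Add(0, -10) = -10)
Function('h')(q) = Mul(4, Pow(q, 2)) (Function('h')(q) = Mul(Mul(4, q), q) = Mul(4, Pow(q, 2)))
Add(Function('P')(Function('X')(Function('R')(-1, -3))), Mul(-1, Function('h')(-1400))) = Add(-10, Mul(-1, Mul(4, Pow(-1400, 2)))) = Add(-10, Mul(-1, Mul(4, 1960000))) = Add(-10, Mul(-1, 7840000)) = Add(-10, -7840000) = -7840010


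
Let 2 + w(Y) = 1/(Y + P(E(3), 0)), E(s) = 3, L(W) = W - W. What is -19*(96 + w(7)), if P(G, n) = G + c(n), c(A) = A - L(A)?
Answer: -17879/10 ≈ -1787.9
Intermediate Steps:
L(W) = 0
c(A) = A (c(A) = A - 1*0 = A + 0 = A)
P(G, n) = G + n
w(Y) = -2 + 1/(3 + Y) (w(Y) = -2 + 1/(Y + (3 + 0)) = -2 + 1/(Y + 3) = -2 + 1/(3 + Y))
-19*(96 + w(7)) = -19*(96 + (-5 - 2*7)/(3 + 7)) = -19*(96 + (-5 - 14)/10) = -19*(96 + (1/10)*(-19)) = -19*(96 - 19/10) = -19*941/10 = -17879/10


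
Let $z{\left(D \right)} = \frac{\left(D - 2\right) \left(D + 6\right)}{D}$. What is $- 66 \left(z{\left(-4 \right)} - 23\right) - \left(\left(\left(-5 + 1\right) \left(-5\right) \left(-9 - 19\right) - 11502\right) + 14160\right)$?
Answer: $-778$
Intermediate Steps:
$z{\left(D \right)} = \frac{\left(-2 + D\right) \left(6 + D\right)}{D}$
$- 66 \left(z{\left(-4 \right)} - 23\right) - \left(\left(\left(-5 + 1\right) \left(-5\right) \left(-9 - 19\right) - 11502\right) + 14160\right) = - 66 \left(\left(4 - 4 - \frac{12}{-4}\right) - 23\right) - \left(\left(\left(-5 + 1\right) \left(-5\right) \left(-9 - 19\right) - 11502\right) + 14160\right) = - 66 \left(\left(4 - 4 - -3\right) - 23\right) - \left(\left(\left(-4\right) \left(-5\right) \left(-28\right) - 11502\right) + 14160\right) = - 66 \left(\left(4 - 4 + 3\right) - 23\right) - \left(\left(20 \left(-28\right) - 11502\right) + 14160\right) = - 66 \left(3 - 23\right) - \left(\left(-560 - 11502\right) + 14160\right) = \left(-66\right) \left(-20\right) - \left(-12062 + 14160\right) = 1320 - 2098 = -778$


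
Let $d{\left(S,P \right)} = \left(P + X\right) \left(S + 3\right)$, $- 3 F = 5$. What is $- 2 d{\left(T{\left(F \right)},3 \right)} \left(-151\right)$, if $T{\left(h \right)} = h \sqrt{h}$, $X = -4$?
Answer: $-906 + \frac{1510 i \sqrt{15}}{9} \approx -906.0 + 649.8 i$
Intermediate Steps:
$F = - \frac{5}{3}$ ($F = \left(- \frac{1}{3}\right) 5 = - \frac{5}{3} \approx -1.6667$)
$T{\left(h \right)} = h^{\frac{3}{2}}$
$d{\left(S,P \right)} = \left(-4 + P\right) \left(3 + S\right)$ ($d{\left(S,P \right)} = \left(P - 4\right) \left(S + 3\right) = \left(-4 + P\right) \left(3 + S\right)$)
$- 2 d{\left(T{\left(F \right)},3 \right)} \left(-151\right) = - 2 \left(-12 - 4 \left(- \frac{5}{3}\right)^{\frac{3}{2}} + 3 \cdot 3 + 3 \left(- \frac{5}{3}\right)^{\frac{3}{2}}\right) \left(-151\right) = - 2 \left(-12 - 4 \left(- \frac{5 i \sqrt{15}}{9}\right) + 9 + 3 \left(- \frac{5 i \sqrt{15}}{9}\right)\right) \left(-151\right) = - 2 \left(-12 + \frac{20 i \sqrt{15}}{9} + 9 - \frac{5 i \sqrt{15}}{3}\right) \left(-151\right) = - 2 \left(-3 + \frac{5 i \sqrt{15}}{9}\right) \left(-151\right) = \left(6 - \frac{10 i \sqrt{15}}{9}\right) \left(-151\right) = -906 + \frac{1510 i \sqrt{15}}{9}$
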